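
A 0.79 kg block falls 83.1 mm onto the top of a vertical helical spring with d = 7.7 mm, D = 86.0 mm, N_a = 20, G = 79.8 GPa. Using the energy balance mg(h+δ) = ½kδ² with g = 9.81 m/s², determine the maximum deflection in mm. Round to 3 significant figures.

24.6 mm

k = Gd⁴/(8D³N_a) = (79.8×10³)(7.7⁴)/(8·86.0³·20) = 2.7565 N/mm
W = mg = 0.79 × 9.81 = 7.7499 N
½kδ² − Wδ − Wh = 0 → δ = (W + √(W² + 2kWh))/k
δ = (7.7499 + √(60.061 + 3550.4))/2.7565 = (7.7499 + 60.087)/2.7565 = 24.61 mm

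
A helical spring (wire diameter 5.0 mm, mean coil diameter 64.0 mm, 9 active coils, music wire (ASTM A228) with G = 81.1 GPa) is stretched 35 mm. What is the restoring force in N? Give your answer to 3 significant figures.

k = Gd⁴/(8D³N_a) = (81.1×10³)(5.0⁴)/(8·64.0³·9) = 2.6855 N/mm
F = k·δ = 2.6855 × 35 = 93.993 N

94.0 N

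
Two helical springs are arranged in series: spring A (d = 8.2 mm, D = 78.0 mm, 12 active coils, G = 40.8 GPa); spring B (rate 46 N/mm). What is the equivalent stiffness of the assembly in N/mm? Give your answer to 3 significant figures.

3.72 N/mm

k_A = Gd⁴/(8D³N_a) = (40.8×10³)(8.2⁴)/(8·78.0³·12) = 4.0491 N/mm
Series: 1/k_eq = 1/4.0491 + 1/46 = 0.26871; k_eq = 3.7215 N/mm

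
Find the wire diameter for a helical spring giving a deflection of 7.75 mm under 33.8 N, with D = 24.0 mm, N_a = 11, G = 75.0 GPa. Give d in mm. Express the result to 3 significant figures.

2.90 mm

Required rate k = F/δ = 33.8/7.75 = 4.3613 N/mm
d = (8D³N_a·k / G)^(1/4) = (8·24.0³·11·4.3613 / (75.0×10³))^0.25
  = (70.741)^0.25 = 2.9001 mm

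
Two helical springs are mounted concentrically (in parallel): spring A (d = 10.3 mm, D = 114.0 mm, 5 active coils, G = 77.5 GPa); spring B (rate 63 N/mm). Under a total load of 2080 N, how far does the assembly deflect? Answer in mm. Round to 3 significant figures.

k_A = Gd⁴/(8D³N_a) = (77.5×10³)(10.3⁴)/(8·114.0³·5) = 14.719 N/mm
Parallel: k_eq = 14.719 + 63 = 77.719 N/mm
δ = F/k_eq = 2080/77.719 = 26.763 mm

26.8 mm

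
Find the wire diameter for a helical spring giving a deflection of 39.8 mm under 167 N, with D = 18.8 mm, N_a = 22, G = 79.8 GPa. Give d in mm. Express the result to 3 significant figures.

2.80 mm

Required rate k = F/δ = 167/39.8 = 4.196 N/mm
d = (8D³N_a·k / G)^(1/4) = (8·18.8³·22·4.196 / (79.8×10³))^0.25
  = (61.492)^0.25 = 2.8003 mm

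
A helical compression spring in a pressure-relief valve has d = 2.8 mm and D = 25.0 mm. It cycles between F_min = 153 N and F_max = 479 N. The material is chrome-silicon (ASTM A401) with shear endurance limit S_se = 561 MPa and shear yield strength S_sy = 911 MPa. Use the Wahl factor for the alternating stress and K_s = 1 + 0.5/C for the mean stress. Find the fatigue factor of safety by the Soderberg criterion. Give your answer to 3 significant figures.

C = D/d = 25.0/2.8 = 8.9286; K_W = (4C−1)/(4C−4)+0.615/C = 1.1635; K_s = 1+0.5/C = 1.0560
F_a = (F_max−F_min)/2 = 163 N; F_m = (F_max+F_min)/2 = 316 N
τ_a = K_W·8F_aD/(πd³) = 1.1635 × 472.71 = 549.98 MPa
τ_m = K_s·8F_mD/(πd³) = 1.0560 × 916.42 = 967.74 MPa
Soderberg: 1/n_f = τ_a/S_se + τ_m/S_sy = 549.98/561 + 967.74/911 = 0.98036 + 1.06228 = 2.0426
n_f = 1/2.0426 = 0.4896

0.490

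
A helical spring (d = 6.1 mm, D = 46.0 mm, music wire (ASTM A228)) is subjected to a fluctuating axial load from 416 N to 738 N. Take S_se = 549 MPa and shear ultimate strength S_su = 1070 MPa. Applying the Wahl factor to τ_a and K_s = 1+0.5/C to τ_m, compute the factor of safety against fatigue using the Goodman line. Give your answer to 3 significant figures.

C = D/d = 46.0/6.1 = 7.5410; K_W = (4C−1)/(4C−4)+0.615/C = 1.1962; K_s = 1+0.5/C = 1.0663
F_a = (F_max−F_min)/2 = 161 N; F_m = (F_max+F_min)/2 = 577 N
τ_a = K_W·8F_aD/(πd³) = 1.1962 × 83.087 = 99.39 MPa
τ_m = K_s·8F_mD/(πd³) = 1.0663 × 297.77 = 317.52 MPa
Goodman: 1/n_f = τ_a/S_se + τ_m/S_su = 99.39/549 + 317.52/1070 = 0.18104 + 0.29674 = 0.47778
n_f = 1/0.47778 = 2.093

2.09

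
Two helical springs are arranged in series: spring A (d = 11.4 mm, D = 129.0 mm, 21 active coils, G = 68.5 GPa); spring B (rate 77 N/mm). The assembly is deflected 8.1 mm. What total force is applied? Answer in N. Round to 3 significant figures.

24.9 N

k_A = Gd⁴/(8D³N_a) = (68.5×10³)(11.4⁴)/(8·129.0³·21) = 3.208 N/mm
Series: 1/k_eq = 1/3.208 + 1/77 = 0.32471; k_eq = 3.0797 N/mm
F = k_eq·δ = 3.0797·8.1 = 24.945 N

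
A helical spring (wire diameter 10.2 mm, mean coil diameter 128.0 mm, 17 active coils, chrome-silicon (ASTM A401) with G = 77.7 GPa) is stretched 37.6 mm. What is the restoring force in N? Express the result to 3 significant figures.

111 N

k = Gd⁴/(8D³N_a) = (77.7×10³)(10.2⁴)/(8·128.0³·17) = 2.9489 N/mm
F = k·δ = 2.9489 × 37.6 = 110.88 N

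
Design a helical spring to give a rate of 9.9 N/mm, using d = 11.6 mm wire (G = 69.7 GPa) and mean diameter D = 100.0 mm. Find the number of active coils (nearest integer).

N_a = Gd⁴/(8D³k) = (69.7×10³ × 11.6⁴)/(8 × 100.0³ × 9.9)
    = 1.26202e+09 / 7.92e+07 = 15.93 → 16 coils

16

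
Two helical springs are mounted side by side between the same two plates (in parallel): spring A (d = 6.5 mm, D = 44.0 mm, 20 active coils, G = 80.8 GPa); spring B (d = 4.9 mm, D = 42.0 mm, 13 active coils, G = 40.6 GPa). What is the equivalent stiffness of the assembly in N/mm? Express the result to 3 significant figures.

k_A = Gd⁴/(8D³N_a) = (80.8×10³)(6.5⁴)/(8·44.0³·20) = 10.582 N/mm
k_B = Gd⁴/(8D³N_a) = (40.6×10³)(4.9⁴)/(8·42.0³·13) = 3.0376 N/mm
Parallel: k_eq = 10.582 + 3.0376 = 13.62 N/mm

13.6 N/mm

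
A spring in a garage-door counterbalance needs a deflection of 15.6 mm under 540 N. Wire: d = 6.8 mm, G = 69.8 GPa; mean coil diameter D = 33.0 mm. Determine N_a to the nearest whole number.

15

Required rate k = F/δ = 540/15.6 = 34.615 N/mm
N_a = Gd⁴/(8D³k) = (69.8×10³ × 6.8⁴)/(8 × 33.0³ × 34.615)
    = 1.49242e+08 / 9.95178e+06 = 15 → 15 coils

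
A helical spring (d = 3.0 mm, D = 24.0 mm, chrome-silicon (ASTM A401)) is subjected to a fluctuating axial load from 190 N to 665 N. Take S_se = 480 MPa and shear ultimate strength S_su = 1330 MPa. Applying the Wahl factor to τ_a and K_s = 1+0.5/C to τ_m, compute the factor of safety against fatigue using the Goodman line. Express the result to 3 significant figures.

0.476

C = D/d = 24.0/3.0 = 8.0000; K_W = (4C−1)/(4C−4)+0.615/C = 1.1840; K_s = 1+0.5/C = 1.0625
F_a = (F_max−F_min)/2 = 237.5 N; F_m = (F_max+F_min)/2 = 427.5 N
τ_a = K_W·8F_aD/(πd³) = 1.1840 × 537.59 = 636.52 MPa
τ_m = K_s·8F_mD/(πd³) = 1.0625 × 967.66 = 1028.1 MPa
Goodman: 1/n_f = τ_a/S_se + τ_m/S_su = 636.52/480 + 1028.1/1330 = 1.32608 + 0.77304 = 2.0991
n_f = 1/2.0991 = 0.4764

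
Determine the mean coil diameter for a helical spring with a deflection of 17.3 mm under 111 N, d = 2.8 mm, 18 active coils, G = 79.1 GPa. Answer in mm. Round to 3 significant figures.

Required rate k = F/δ = 111/17.3 = 6.4162 N/mm
D = (Gd⁴/(8N_a·k))^(1/3) = (79.1×10³·2.8⁴/(8·18·6.4162))^(1/3)
  = (5262.22)^(1/3) = 17.3936 mm

17.4 mm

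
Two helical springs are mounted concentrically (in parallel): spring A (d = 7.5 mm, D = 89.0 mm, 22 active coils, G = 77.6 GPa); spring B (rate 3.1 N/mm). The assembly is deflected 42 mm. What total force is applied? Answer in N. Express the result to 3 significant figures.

k_A = Gd⁴/(8D³N_a) = (77.6×10³)(7.5⁴)/(8·89.0³·22) = 1.9789 N/mm
Parallel: k_eq = 1.9789 + 3.1 = 5.0789 N/mm
F = k_eq·δ = 5.0789·42 = 213.31 N

213 N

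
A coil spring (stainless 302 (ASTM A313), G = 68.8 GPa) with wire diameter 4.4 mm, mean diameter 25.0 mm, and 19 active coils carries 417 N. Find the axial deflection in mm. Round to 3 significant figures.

k = Gd⁴/(8D³N_a) = (68.8×10³)(4.4⁴)/(8·25.0³·19) = 10.858 N/mm
δ = F/k = 417 / 10.858 = 38.406 mm

38.4 mm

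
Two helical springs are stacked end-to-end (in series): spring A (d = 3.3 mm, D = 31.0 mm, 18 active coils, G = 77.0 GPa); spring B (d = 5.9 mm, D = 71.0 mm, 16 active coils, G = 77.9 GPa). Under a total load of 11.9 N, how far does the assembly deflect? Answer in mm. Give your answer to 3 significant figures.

11.4 mm

k_A = Gd⁴/(8D³N_a) = (77.0×10³)(3.3⁴)/(8·31.0³·18) = 2.1286 N/mm
k_B = Gd⁴/(8D³N_a) = (77.9×10³)(5.9⁴)/(8·71.0³·16) = 2.0604 N/mm
Series: 1/k_eq = 1/2.1286 + 1/2.0604 = 0.95512; k_eq = 1.047 N/mm
δ = F/k_eq = 11.9/1.047 = 11.366 mm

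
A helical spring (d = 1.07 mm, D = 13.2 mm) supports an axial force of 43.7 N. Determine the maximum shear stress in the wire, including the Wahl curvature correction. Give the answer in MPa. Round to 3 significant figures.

1340 MPa

Spring index C = D/d = 13.2/1.07 = 12.3364
K_W = (4C−1)/(4C−4) + 0.615/C = 48.346/45.346 + 0.0499 = 1.1160
τ₀ = 8FD/(πd³) = 8·43.7·13.2/(π·1.07³) = 4614.72/3.8486 = 1199.1 MPa
τ_max = K·τ₀ = 1.1160 × 1199.1 = 1338.2 MPa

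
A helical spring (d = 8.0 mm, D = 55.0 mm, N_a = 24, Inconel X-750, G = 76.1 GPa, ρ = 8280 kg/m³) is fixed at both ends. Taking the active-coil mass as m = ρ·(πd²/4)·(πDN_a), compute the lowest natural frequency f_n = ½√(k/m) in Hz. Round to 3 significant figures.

k = Gd⁴/(8D³N_a) = (76.1×10³)(8.0⁴)/(8·55.0³·24) = 9.7579 N/mm = 9757.9 N/m
Wire length L = πDN_a = π·55.0·24 = 4146.9 mm
m = ρ·(πd²/4)·L = 8280 × 50.265×10⁻⁶ m² × 4.1469 m = 1.7259 kg
f_n = ½√(k/m) = 0.5·√(9757.9/1.7259) = 0.5·√(5653.7) = 37.595 Hz

37.6 Hz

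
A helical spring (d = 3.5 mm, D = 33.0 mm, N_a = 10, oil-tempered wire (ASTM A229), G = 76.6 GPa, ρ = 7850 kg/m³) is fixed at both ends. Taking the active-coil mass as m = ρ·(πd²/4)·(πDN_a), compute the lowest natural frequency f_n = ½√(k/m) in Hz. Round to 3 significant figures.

k = Gd⁴/(8D³N_a) = (76.6×10³)(3.5⁴)/(8·33.0³·10) = 3.9982 N/mm = 3998.2 N/m
Wire length L = πDN_a = π·33.0·10 = 1036.7 mm
m = ρ·(πd²/4)·L = 7850 × 9.6211×10⁻⁶ m² × 1.0367 m = 0.0783 kg
f_n = ½√(k/m) = 0.5·√(3998.2/0.0783) = 0.5·√(51063) = 112.99 Hz

113 Hz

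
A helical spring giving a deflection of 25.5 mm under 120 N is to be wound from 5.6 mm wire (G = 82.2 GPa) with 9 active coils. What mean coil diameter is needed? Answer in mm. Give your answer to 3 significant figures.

62.0 mm

Required rate k = F/δ = 120/25.5 = 4.7059 N/mm
D = (Gd⁴/(8N_a·k))^(1/3) = (82.2×10³·5.6⁴/(8·9·4.7059))^(1/3)
  = (238589)^(1/3) = 62.0226 mm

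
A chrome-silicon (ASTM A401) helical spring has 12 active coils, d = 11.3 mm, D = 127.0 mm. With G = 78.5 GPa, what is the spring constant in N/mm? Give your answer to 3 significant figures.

k = Gd⁴/(8D³N_a) = (78.5×10³ × 11.3⁴) / (8 × 127.0³ × 12)
  = 1.27992e+09 / 1.96645e+08 = 6.5088 N/mm

6.51 N/mm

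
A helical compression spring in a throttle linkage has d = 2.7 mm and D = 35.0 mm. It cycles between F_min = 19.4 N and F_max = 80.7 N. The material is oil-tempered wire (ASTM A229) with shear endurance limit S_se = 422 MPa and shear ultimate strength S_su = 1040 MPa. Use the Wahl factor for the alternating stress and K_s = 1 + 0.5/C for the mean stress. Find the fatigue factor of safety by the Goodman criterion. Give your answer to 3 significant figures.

1.69

C = D/d = 35.0/2.7 = 12.9630; K_W = (4C−1)/(4C−4)+0.615/C = 1.1101; K_s = 1+0.5/C = 1.0386
F_a = (F_max−F_min)/2 = 30.65 N; F_m = (F_max+F_min)/2 = 50.05 N
τ_a = K_W·8F_aD/(πd³) = 1.1101 × 138.79 = 154.07 MPa
τ_m = K_s·8F_mD/(πd³) = 1.0386 × 226.63 = 235.37 MPa
Goodman: 1/n_f = τ_a/S_se + τ_m/S_su = 154.07/422 + 235.37/1040 = 0.36510 + 0.22632 = 0.59142
n_f = 1/0.59142 = 1.691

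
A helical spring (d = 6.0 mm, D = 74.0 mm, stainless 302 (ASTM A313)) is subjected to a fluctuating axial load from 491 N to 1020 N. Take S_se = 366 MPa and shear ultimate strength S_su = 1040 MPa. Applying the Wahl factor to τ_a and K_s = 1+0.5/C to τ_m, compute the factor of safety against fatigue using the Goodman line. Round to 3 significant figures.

0.734

C = D/d = 74.0/6.0 = 12.3333; K_W = (4C−1)/(4C−4)+0.615/C = 1.1160; K_s = 1+0.5/C = 1.0405
F_a = (F_max−F_min)/2 = 264.5 N; F_m = (F_max+F_min)/2 = 755.5 N
τ_a = K_W·8F_aD/(πd³) = 1.1160 × 230.75 = 257.53 MPa
τ_m = K_s·8F_mD/(πd³) = 1.0405 × 659.1 = 685.82 MPa
Goodman: 1/n_f = τ_a/S_se + τ_m/S_su = 257.53/366 + 685.82/1040 = 0.70363 + 0.65944 = 1.3631
n_f = 1/1.3631 = 0.7336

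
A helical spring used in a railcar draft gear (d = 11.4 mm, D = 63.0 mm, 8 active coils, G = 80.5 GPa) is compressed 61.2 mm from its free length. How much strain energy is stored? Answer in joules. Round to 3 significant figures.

k = Gd⁴/(8D³N_a) = (80.5×10³)(11.4⁴)/(8·63.0³·8) = 84.96 N/mm
U = ½kδ² = 0.5 × 84.96 × 61.2² = 1.5911e+05 N·mm = 159.11 J

159 J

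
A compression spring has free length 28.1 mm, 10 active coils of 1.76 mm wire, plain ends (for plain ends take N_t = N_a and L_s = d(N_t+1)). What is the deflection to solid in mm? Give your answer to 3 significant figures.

N_t = 10; L_s = 1.76·11 = 19.36 mm
δ_solid = L₀ − L_s = 28.1 − 19.36 = 8.74 mm

8.74 mm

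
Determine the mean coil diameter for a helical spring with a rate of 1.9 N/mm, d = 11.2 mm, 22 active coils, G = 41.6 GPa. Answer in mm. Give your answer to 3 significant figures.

D = (Gd⁴/(8N_a·k))^(1/3) = (41.6×10³·11.2⁴/(8·22·1.9))^(1/3)
  = (1.95749e+06)^(1/3) = 125.0930 mm

125 mm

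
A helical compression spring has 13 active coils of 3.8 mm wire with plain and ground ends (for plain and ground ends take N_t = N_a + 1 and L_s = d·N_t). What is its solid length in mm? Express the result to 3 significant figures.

plain and ground ends: N_t = N_a + 1 = 13 + 1 = 14
L_s = d·N_t = 3.8 × 14 = 53.2 mm

53.2 mm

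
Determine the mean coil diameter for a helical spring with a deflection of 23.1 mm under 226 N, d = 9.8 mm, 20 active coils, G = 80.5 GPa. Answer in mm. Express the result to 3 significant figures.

Required rate k = F/δ = 226/23.1 = 9.7835 N/mm
D = (Gd⁴/(8N_a·k))^(1/3) = (80.5×10³·9.8⁴/(8·20·9.7835))^(1/3)
  = (474333)^(1/3) = 77.9880 mm

78.0 mm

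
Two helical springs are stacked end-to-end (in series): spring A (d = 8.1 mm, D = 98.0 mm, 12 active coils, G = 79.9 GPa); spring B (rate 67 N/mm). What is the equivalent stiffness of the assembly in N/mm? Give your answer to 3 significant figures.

k_A = Gd⁴/(8D³N_a) = (79.9×10³)(8.1⁴)/(8·98.0³·12) = 3.8066 N/mm
Series: 1/k_eq = 1/3.8066 + 1/67 = 0.27763; k_eq = 3.602 N/mm

3.60 N/mm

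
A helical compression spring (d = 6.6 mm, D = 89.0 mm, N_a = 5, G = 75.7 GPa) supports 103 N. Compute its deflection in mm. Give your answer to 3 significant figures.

20.2 mm

k = Gd⁴/(8D³N_a) = (75.7×10³)(6.6⁴)/(8·89.0³·5) = 5.0938 N/mm
δ = F/k = 103 / 5.0938 = 20.221 mm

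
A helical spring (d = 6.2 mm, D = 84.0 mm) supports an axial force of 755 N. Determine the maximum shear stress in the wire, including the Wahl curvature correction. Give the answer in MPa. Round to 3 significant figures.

Spring index C = D/d = 84.0/6.2 = 13.5484
K_W = (4C−1)/(4C−4) + 0.615/C = 53.194/50.194 + 0.0454 = 1.1052
τ₀ = 8FD/(πd³) = 8·755·84.0/(π·6.2³) = 507360/748.73 = 677.63 MPa
τ_max = K·τ₀ = 1.1052 × 677.63 = 748.89 MPa

749 MPa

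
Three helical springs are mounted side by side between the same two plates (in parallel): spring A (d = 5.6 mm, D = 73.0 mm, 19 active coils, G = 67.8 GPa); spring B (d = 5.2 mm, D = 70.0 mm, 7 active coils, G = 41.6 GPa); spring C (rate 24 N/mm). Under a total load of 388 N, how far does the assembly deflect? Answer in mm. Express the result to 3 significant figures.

14.5 mm

k_A = Gd⁴/(8D³N_a) = (67.8×10³)(5.6⁴)/(8·73.0³·19) = 1.1276 N/mm
k_B = Gd⁴/(8D³N_a) = (41.6×10³)(5.2⁴)/(8·70.0³·7) = 1.5835 N/mm
Parallel: k_eq = 1.1276 + 1.5835 + 24 = 26.711 N/mm
δ = F/k_eq = 388/26.711 = 14.526 mm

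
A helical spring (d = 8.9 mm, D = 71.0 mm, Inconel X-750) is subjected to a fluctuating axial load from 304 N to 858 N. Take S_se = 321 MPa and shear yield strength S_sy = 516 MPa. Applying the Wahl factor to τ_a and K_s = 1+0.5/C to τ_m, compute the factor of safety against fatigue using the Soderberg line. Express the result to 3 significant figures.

1.76

C = D/d = 71.0/8.9 = 7.9775; K_W = (4C−1)/(4C−4)+0.615/C = 1.1846; K_s = 1+0.5/C = 1.0627
F_a = (F_max−F_min)/2 = 277 N; F_m = (F_max+F_min)/2 = 581 N
τ_a = K_W·8F_aD/(πd³) = 1.1846 × 71.041 = 84.154 MPa
τ_m = K_s·8F_mD/(πd³) = 1.0627 × 149.01 = 158.35 MPa
Soderberg: 1/n_f = τ_a/S_se + τ_m/S_sy = 84.154/321 + 158.35/516 = 0.26216 + 0.30687 = 0.56903
n_f = 1/0.56903 = 1.757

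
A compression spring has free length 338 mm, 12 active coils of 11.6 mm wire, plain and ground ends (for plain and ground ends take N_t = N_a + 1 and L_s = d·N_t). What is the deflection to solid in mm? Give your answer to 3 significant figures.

187 mm

N_t = 13; L_s = 11.6·13 = 150.8 mm
δ_solid = L₀ − L_s = 338 − 150.8 = 187.2 mm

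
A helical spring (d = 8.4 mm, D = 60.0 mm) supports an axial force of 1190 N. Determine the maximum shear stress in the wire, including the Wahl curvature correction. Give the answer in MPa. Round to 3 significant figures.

Spring index C = D/d = 60.0/8.4 = 7.1429
K_W = (4C−1)/(4C−4) + 0.615/C = 27.571/24.571 + 0.0861 = 1.2082
τ₀ = 8FD/(πd³) = 8·1190·60.0/(π·8.4³) = 571200/1862 = 306.76 MPa
τ_max = K·τ₀ = 1.2082 × 306.76 = 370.63 MPa

371 MPa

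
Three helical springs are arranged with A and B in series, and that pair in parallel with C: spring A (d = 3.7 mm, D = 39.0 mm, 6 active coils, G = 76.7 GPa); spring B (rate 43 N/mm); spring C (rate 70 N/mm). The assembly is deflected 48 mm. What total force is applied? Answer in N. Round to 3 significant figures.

k_A = Gd⁴/(8D³N_a) = (76.7×10³)(3.7⁴)/(8·39.0³·6) = 5.0486 N/mm
Springs A,B series: k_AB = 1/(1/5.0486+1/43) = 4.5181 N/mm; parallel with C: k_eq = 4.5181+70 = 74.518 N/mm
F = k_eq·δ = 74.518·48 = 3576.9 N

3580 N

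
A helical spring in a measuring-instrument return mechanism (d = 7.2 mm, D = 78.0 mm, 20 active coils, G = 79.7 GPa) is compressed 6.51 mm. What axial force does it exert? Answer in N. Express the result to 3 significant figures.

k = Gd⁴/(8D³N_a) = (79.7×10³)(7.2⁴)/(8·78.0³·20) = 2.8209 N/mm
F = k·δ = 2.8209 × 6.51 = 18.364 N

18.4 N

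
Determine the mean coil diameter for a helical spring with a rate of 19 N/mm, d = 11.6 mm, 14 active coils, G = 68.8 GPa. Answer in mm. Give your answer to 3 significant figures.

83.7 mm

D = (Gd⁴/(8N_a·k))^(1/3) = (68.8×10³·11.6⁴/(8·14·19))^(1/3)
  = (585395)^(1/3) = 83.6533 mm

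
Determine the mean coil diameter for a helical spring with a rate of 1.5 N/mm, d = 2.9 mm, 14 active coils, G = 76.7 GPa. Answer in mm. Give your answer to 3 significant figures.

31.8 mm

D = (Gd⁴/(8N_a·k))^(1/3) = (76.7×10³·2.9⁴/(8·14·1.5))^(1/3)
  = (32290.7)^(1/3) = 31.8439 mm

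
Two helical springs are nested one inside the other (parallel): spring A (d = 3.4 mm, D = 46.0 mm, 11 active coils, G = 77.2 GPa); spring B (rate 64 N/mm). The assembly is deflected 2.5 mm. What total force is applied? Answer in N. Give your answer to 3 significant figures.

k_A = Gd⁴/(8D³N_a) = (77.2×10³)(3.4⁴)/(8·46.0³·11) = 1.2044 N/mm
Parallel: k_eq = 1.2044 + 64 = 65.204 N/mm
F = k_eq·δ = 65.204·2.5 = 163.01 N

163 N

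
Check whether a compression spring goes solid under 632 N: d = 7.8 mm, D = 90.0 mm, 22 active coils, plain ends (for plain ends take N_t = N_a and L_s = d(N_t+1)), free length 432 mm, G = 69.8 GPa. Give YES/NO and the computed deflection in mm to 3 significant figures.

YES, δ = 314 mm

k = Gd⁴/(8D³N_a) = (69.8×10³)(7.8⁴)/(8·90.0³·22) = 2.0137 N/mm
N_t = 22; L_s = 7.8·23 = 179.4 mm; δ_solid = L₀ − L_s = 432 − 179.4 = 252.6 mm
δ = F/k = 632/2.0137 = 313.85 mm
δ ≥ δ_solid → spring goes solid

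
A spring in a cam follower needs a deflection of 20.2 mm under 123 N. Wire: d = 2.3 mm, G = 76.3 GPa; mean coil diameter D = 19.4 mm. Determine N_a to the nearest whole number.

Required rate k = F/δ = 123/20.2 = 6.0891 N/mm
N_a = Gd⁴/(8D³k) = (76.3×10³ × 2.3⁴)/(8 × 19.4³ × 6.0891)
    = 2.13519e+06 / 355671 = 6.003 → 6 coils

6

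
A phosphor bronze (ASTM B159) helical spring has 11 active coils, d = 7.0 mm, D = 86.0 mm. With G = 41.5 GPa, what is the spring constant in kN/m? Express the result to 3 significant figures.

k = Gd⁴/(8D³N_a) = (41.5×10³ × 7.0⁴) / (8 × 86.0³ × 11)
  = 9.96415e+07 / 5.59729e+07 = 1.7802 N/mm

1.78 kN/m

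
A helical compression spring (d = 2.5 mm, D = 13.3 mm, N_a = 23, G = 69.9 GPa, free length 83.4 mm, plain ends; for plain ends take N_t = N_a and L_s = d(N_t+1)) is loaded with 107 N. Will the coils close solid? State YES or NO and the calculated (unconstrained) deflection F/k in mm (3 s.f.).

NO, δ = 17.0 mm

k = Gd⁴/(8D³N_a) = (69.9×10³)(2.5⁴)/(8·13.3³·23) = 6.3076 N/mm
N_t = 23; L_s = 2.5·24 = 60 mm; δ_solid = L₀ − L_s = 83.4 − 60 = 23.4 mm
δ = F/k = 107/6.3076 = 16.964 mm
δ < δ_solid → spring does not go solid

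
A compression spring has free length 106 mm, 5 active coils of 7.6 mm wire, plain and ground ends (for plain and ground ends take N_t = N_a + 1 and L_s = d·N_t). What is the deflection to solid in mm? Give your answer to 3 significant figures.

60.4 mm

N_t = 6; L_s = 7.6·6 = 45.6 mm
δ_solid = L₀ − L_s = 106 − 45.6 = 60.4 mm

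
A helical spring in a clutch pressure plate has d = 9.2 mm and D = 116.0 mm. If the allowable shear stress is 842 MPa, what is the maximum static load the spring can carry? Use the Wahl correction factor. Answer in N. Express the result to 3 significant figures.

C = D/d = 116.0/9.2 = 12.6087
K_W = (4C−1)/(4C−4) + 0.615/C = 49.435/46.435 + 0.0488 = 1.1134
τ_max = K·8FD/(πd³) → F_max = τ_allow·πd³/(8DK)
F_max = 842·π·9.2³/(8·116.0·1.1134) = 2.0598e+06/1033.2 = 1993.6 N

1990 N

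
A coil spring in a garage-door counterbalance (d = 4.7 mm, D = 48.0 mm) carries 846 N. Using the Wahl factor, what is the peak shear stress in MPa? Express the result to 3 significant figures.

1140 MPa

Spring index C = D/d = 48.0/4.7 = 10.2128
K_W = (4C−1)/(4C−4) + 0.615/C = 39.851/36.851 + 0.0602 = 1.1416
τ₀ = 8FD/(πd³) = 8·846·48.0/(π·4.7³) = 324864/326.17 = 996 MPa
τ_max = K·τ₀ = 1.1416 × 996 = 1137.1 MPa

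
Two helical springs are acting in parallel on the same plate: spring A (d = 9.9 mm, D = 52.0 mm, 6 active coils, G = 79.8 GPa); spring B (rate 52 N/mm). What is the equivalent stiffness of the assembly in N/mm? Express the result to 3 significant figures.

166 N/mm

k_A = Gd⁴/(8D³N_a) = (79.8×10³)(9.9⁴)/(8·52.0³·6) = 113.58 N/mm
Parallel: k_eq = 113.58 + 52 = 165.58 N/mm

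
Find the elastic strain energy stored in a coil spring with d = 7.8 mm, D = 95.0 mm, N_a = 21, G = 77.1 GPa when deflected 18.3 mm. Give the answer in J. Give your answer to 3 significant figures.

k = Gd⁴/(8D³N_a) = (77.1×10³)(7.8⁴)/(8·95.0³·21) = 1.9813 N/mm
U = ½kδ² = 0.5 × 1.9813 × 18.3² = 331.76 N·mm = 0.33176 J

0.332 J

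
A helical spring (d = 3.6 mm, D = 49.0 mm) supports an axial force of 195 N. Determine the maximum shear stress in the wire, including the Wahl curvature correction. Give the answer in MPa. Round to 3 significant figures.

Spring index C = D/d = 49.0/3.6 = 13.6111
K_W = (4C−1)/(4C−4) + 0.615/C = 53.444/50.444 + 0.0452 = 1.1047
τ₀ = 8FD/(πd³) = 8·195·49.0/(π·3.6³) = 76440/146.57 = 521.51 MPa
τ_max = K·τ₀ = 1.1047 × 521.51 = 576.09 MPa

576 MPa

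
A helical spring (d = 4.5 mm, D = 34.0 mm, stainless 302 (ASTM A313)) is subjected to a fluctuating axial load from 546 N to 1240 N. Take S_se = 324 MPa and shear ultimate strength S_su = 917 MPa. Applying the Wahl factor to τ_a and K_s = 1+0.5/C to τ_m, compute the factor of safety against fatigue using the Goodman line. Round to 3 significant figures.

C = D/d = 34.0/4.5 = 7.5556; K_W = (4C−1)/(4C−4)+0.615/C = 1.1958; K_s = 1+0.5/C = 1.0662
F_a = (F_max−F_min)/2 = 347 N; F_m = (F_max+F_min)/2 = 893 N
τ_a = K_W·8F_aD/(πd³) = 1.1958 × 329.69 = 394.25 MPa
τ_m = K_s·8F_mD/(πd³) = 1.0662 × 848.46 = 904.61 MPa
Goodman: 1/n_f = τ_a/S_se + τ_m/S_su = 394.25/324 + 904.61/917 = 1.21682 + 0.98649 = 2.2033
n_f = 1/2.2033 = 0.4539

0.454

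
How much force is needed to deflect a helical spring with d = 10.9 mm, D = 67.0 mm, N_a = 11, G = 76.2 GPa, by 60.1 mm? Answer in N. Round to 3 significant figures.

2440 N

k = Gd⁴/(8D³N_a) = (76.2×10³)(10.9⁴)/(8·67.0³·11) = 40.64 N/mm
F = k·δ = 40.64 × 60.1 = 2442.5 N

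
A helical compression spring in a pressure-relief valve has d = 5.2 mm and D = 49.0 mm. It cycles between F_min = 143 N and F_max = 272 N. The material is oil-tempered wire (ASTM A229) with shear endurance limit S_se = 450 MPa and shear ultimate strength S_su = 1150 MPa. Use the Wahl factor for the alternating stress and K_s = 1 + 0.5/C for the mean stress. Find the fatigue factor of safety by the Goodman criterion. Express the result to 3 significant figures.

C = D/d = 49.0/5.2 = 9.4231; K_W = (4C−1)/(4C−4)+0.615/C = 1.1543; K_s = 1+0.5/C = 1.0531
F_a = (F_max−F_min)/2 = 64.5 N; F_m = (F_max+F_min)/2 = 207.5 N
τ_a = K_W·8F_aD/(πd³) = 1.1543 × 57.238 = 66.07 MPa
τ_m = K_s·8F_mD/(πd³) = 1.0531 × 184.14 = 193.91 MPa
Goodman: 1/n_f = τ_a/S_se + τ_m/S_su = 66.07/450 + 193.91/1150 = 0.14682 + 0.16862 = 0.31544
n_f = 1/0.31544 = 3.17

3.17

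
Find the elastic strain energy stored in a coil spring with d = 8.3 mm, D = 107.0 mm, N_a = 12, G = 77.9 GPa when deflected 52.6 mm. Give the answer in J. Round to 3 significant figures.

4.35 J

k = Gd⁴/(8D³N_a) = (77.9×10³)(8.3⁴)/(8·107.0³·12) = 3.1436 N/mm
U = ½kδ² = 0.5 × 3.1436 × 52.6² = 4348.8 N·mm = 4.3488 J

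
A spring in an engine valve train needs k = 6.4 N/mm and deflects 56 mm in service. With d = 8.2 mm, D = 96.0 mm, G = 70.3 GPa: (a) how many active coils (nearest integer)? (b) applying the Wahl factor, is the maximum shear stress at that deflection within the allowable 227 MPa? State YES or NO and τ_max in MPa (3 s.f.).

N_a = Gd⁴/(8D³k) = (70.3×10³)(8.2⁴)/(8·96.0³·6.4) = 7.017 → N_a = 7
Actual rate k = Gd⁴/(8D³·7) = 6.4152 N/mm
Working load F = kδ = 6.4152·56 = 359.25 N
C = 96.0/8.2 = 11.7073; K_W = (4C−1)/(4C−4)+0.615/C = 1.1226
τ_max = K_W·8FD/(πd³) = 1.1226·159.28 = 178.81 MPa
τ_max ≤ 227 MPa → acceptable

(a) 7 coils; (b) YES, τ_max = 179 MPa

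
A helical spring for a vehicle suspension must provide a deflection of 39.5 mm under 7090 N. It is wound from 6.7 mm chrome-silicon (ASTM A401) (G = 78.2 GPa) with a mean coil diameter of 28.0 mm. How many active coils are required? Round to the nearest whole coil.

5

Required rate k = F/δ = 7090/39.5 = 179.49 N/mm
N_a = Gd⁴/(8D³k) = (78.2×10³ × 6.7⁴)/(8 × 28.0³ × 179.49)
    = 1.57582e+08 / 3.1522e+07 = 4.999 → 5 coils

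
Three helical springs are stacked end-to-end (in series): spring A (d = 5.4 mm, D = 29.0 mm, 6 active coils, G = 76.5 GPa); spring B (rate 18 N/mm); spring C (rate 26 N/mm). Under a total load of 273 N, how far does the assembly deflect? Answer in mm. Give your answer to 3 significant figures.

30.6 mm

k_A = Gd⁴/(8D³N_a) = (76.5×10³)(5.4⁴)/(8·29.0³·6) = 55.565 N/mm
Series: 1/k_eq = 1/55.565 + 1/18 + 1/26 = 0.11201; k_eq = 8.9275 N/mm
δ = F/k_eq = 273/8.9275 = 30.58 mm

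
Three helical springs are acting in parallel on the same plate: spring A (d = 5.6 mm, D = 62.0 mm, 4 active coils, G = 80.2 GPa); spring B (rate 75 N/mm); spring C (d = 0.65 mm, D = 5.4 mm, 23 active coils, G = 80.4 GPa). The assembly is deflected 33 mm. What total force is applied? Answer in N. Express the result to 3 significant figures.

2830 N

k_A = Gd⁴/(8D³N_a) = (80.2×10³)(5.6⁴)/(8·62.0³·4) = 10.342 N/mm
k_C = Gd⁴/(8D³N_a) = (80.4×10³)(0.65⁴)/(8·5.4³·23) = 0.49535 N/mm
Parallel: k_eq = 10.342 + 75 + 0.49535 = 85.837 N/mm
F = k_eq·δ = 85.837·33 = 2832.6 N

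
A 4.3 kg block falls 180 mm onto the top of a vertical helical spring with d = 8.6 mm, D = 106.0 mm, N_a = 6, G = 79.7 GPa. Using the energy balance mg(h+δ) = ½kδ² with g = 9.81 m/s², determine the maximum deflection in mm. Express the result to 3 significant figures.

k = Gd⁴/(8D³N_a) = (79.7×10³)(8.6⁴)/(8·106.0³·6) = 7.6259 N/mm
W = mg = 4.3 × 9.81 = 42.183 N
½kδ² − Wδ − Wh = 0 → δ = (W + √(W² + 2kWh))/k
δ = (42.183 + √(1779.4 + 115807))/7.6259 = (42.183 + 342.91)/7.6259 = 50.498 mm

50.5 mm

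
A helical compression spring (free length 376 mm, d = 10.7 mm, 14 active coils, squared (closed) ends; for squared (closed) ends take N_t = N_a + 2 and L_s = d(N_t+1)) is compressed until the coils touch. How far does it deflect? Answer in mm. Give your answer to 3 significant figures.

N_t = 16; L_s = 10.7·17 = 181.9 mm
δ_solid = L₀ − L_s = 376 − 181.9 = 194.1 mm

194 mm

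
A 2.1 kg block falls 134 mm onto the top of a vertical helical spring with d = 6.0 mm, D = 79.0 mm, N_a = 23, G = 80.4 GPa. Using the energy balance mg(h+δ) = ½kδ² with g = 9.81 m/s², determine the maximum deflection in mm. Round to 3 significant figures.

k = Gd⁴/(8D³N_a) = (80.4×10³)(6.0⁴)/(8·79.0³·23) = 1.1486 N/mm
W = mg = 2.1 × 9.81 = 20.601 N
½kδ² − Wδ − Wh = 0 → δ = (W + √(W² + 2kWh))/k
δ = (20.601 + √(424.4 + 6341.4))/1.1486 = (20.601 + 82.254)/1.1486 = 89.55 mm

89.5 mm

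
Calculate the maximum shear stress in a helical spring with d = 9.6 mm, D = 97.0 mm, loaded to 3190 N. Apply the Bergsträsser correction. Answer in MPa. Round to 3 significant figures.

1010 MPa

Spring index C = D/d = 97.0/9.6 = 10.1042
K_B = (4C+2)/(4C−3) = 42.417/37.417 = 1.1336
τ₀ = 8FD/(πd³) = 8·3190·97.0/(π·9.6³) = 2.47544e+06/2779.5 = 890.61 MPa
τ_max = K·τ₀ = 1.1336 × 890.61 = 1009.6 MPa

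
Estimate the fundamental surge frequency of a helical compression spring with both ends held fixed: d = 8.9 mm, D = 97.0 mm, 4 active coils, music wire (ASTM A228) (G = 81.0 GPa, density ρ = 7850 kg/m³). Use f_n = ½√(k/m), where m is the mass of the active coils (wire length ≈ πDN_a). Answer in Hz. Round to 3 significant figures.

85.5 Hz

k = Gd⁴/(8D³N_a) = (81.0×10³)(8.9⁴)/(8·97.0³·4) = 17.401 N/mm = 17401 N/m
Wire length L = πDN_a = π·97.0·4 = 1218.9 mm
m = ρ·(πd²/4)·L = 7850 × 62.211×10⁻⁶ m² × 1.2189 m = 0.59528 kg
f_n = ½√(k/m) = 0.5·√(17401/0.59528) = 0.5·√(29232) = 85.487 Hz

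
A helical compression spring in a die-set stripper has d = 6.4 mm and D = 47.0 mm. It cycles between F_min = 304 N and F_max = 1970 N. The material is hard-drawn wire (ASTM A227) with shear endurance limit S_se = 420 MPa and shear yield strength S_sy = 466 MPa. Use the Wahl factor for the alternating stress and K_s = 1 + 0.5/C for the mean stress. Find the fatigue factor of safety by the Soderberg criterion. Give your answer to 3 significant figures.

0.439

C = D/d = 47.0/6.4 = 7.3438; K_W = (4C−1)/(4C−4)+0.615/C = 1.2020; K_s = 1+0.5/C = 1.0681
F_a = (F_max−F_min)/2 = 833 N; F_m = (F_max+F_min)/2 = 1137 N
τ_a = K_W·8F_aD/(πd³) = 1.2020 × 380.31 = 457.13 MPa
τ_m = K_s·8F_mD/(πd³) = 1.0681 × 519.11 = 554.45 MPa
Soderberg: 1/n_f = τ_a/S_se + τ_m/S_sy = 457.13/420 + 554.45/466 = 1.08840 + 1.18981 = 2.2782
n_f = 1/2.2782 = 0.4389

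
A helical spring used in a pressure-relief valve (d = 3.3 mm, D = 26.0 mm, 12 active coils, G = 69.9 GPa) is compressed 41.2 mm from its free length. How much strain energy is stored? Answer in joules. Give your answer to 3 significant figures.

k = Gd⁴/(8D³N_a) = (69.9×10³)(3.3⁴)/(8·26.0³·12) = 4.9129 N/mm
U = ½kδ² = 0.5 × 4.9129 × 41.2² = 4169.7 N·mm = 4.1697 J

4.17 J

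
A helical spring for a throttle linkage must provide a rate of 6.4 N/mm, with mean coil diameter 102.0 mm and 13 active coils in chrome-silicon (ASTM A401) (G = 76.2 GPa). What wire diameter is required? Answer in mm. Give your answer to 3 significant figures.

9.81 mm

d = (8D³N_a·k / G)^(1/4) = (8·102.0³·13·6.4 / (76.2×10³))^0.25
  = (9269.6)^0.25 = 9.8122 mm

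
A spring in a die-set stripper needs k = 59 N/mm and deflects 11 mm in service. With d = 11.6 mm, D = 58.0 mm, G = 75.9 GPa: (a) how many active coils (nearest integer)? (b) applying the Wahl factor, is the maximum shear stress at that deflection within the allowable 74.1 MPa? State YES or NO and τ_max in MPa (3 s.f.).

N_a = Gd⁴/(8D³k) = (75.9×10³)(11.6⁴)/(8·58.0³·59) = 14.92 → N_a = 15
Actual rate k = Gd⁴/(8D³·15) = 58.696 N/mm
Working load F = kδ = 58.696·11 = 645.66 N
C = 58.0/11.6 = 5.0000; K_W = (4C−1)/(4C−4)+0.615/C = 1.3105
τ_max = K_W·8FD/(πd³) = 1.3105·61.094 = 80.063 MPa
τ_max > 74.1 MPa → exceeds allowable

(a) 15 coils; (b) NO, τ_max = 80.1 MPa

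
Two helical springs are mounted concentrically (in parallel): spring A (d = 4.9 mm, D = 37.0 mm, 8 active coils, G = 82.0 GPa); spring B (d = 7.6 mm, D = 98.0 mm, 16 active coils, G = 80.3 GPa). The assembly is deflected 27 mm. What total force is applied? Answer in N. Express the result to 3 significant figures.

k_A = Gd⁴/(8D³N_a) = (82.0×10³)(4.9⁴)/(8·37.0³·8) = 14.582 N/mm
k_B = Gd⁴/(8D³N_a) = (80.3×10³)(7.6⁴)/(8·98.0³·16) = 2.2237 N/mm
Parallel: k_eq = 14.582 + 2.2237 = 16.806 N/mm
F = k_eq·δ = 16.806·27 = 453.75 N

454 N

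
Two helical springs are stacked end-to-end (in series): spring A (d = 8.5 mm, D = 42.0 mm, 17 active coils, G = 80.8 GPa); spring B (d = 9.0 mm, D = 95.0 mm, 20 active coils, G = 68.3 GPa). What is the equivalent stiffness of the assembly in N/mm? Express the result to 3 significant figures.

k_A = Gd⁴/(8D³N_a) = (80.8×10³)(8.5⁴)/(8·42.0³·17) = 41.86 N/mm
k_B = Gd⁴/(8D³N_a) = (68.3×10³)(9.0⁴)/(8·95.0³·20) = 3.2666 N/mm
Series: 1/k_eq = 1/41.86 + 1/3.2666 = 0.33001; k_eq = 3.0302 N/mm

3.03 N/mm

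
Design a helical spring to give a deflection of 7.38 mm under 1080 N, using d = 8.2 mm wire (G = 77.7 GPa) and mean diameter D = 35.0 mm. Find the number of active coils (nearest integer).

Required rate k = F/δ = 1080/7.38 = 146.34 N/mm
N_a = Gd⁴/(8D³k) = (77.7×10³ × 8.2⁴)/(8 × 35.0³ × 146.34)
    = 3.51299e+08 / 5.01951e+07 = 6.999 → 7 coils

7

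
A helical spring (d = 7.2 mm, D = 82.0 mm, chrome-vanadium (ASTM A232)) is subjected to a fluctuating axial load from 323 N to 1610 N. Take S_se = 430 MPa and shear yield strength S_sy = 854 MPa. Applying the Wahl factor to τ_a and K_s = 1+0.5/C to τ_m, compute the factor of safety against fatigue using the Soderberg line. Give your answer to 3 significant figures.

C = D/d = 82.0/7.2 = 11.3889; K_W = (4C−1)/(4C−4)+0.615/C = 1.1262; K_s = 1+0.5/C = 1.0439
F_a = (F_max−F_min)/2 = 643.5 N; F_m = (F_max+F_min)/2 = 966.5 N
τ_a = K_W·8F_aD/(πd³) = 1.1262 × 360 = 405.43 MPa
τ_m = K_s·8F_mD/(πd³) = 1.0439 × 540.7 = 564.44 MPa
Soderberg: 1/n_f = τ_a/S_se + τ_m/S_sy = 405.43/430 + 564.44/854 = 0.94286 + 0.66094 = 1.6038
n_f = 1/1.6038 = 0.6235

0.624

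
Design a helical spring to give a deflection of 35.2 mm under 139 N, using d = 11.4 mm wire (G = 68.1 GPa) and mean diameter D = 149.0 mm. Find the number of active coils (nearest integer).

Required rate k = F/δ = 139/35.2 = 3.9489 N/mm
N_a = Gd⁴/(8D³k) = (68.1×10³ × 11.4⁴)/(8 × 149.0³ × 3.9489)
    = 1.15018e+09 / 1.04501e+08 = 11.01 → 11 coils

11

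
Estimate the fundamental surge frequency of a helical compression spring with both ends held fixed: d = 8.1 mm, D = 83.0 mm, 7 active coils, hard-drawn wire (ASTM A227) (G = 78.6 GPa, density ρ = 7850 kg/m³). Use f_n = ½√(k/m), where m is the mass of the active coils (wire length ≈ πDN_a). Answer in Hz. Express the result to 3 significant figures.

59.8 Hz

k = Gd⁴/(8D³N_a) = (78.6×10³)(8.1⁴)/(8·83.0³·7) = 10.567 N/mm = 10567 N/m
Wire length L = πDN_a = π·83.0·7 = 1825.3 mm
m = ρ·(πd²/4)·L = 7850 × 51.53×10⁻⁶ m² × 1.8253 m = 0.73834 kg
f_n = ½√(k/m) = 0.5·√(10567/0.73834) = 0.5·√(14311) = 59.815 Hz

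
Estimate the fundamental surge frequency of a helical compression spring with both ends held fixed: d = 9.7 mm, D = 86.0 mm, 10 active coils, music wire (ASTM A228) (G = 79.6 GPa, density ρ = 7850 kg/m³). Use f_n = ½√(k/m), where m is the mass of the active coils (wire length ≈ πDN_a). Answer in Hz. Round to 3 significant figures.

k = Gd⁴/(8D³N_a) = (79.6×10³)(9.7⁴)/(8·86.0³·10) = 13.849 N/mm = 13849 N/m
Wire length L = πDN_a = π·86.0·10 = 2701.8 mm
m = ρ·(πd²/4)·L = 7850 × 73.898×10⁻⁶ m² × 2.7018 m = 1.5673 kg
f_n = ½√(k/m) = 0.5·√(13849/1.5673) = 0.5·√(8836.2) = 47 Hz

47.0 Hz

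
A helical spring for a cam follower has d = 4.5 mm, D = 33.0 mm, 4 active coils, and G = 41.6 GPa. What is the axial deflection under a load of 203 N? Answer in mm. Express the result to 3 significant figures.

k = Gd⁴/(8D³N_a) = (41.6×10³)(4.5⁴)/(8·33.0³·4) = 14.834 N/mm
δ = F/k = 203 / 14.834 = 13.685 mm

13.7 mm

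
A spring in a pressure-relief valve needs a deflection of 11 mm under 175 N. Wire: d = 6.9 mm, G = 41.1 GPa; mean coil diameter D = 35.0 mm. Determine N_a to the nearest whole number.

17

Required rate k = F/δ = 175/11 = 15.909 N/mm
N_a = Gd⁴/(8D³k) = (41.1×10³ × 6.9⁴)/(8 × 35.0³ × 15.909)
    = 9.31619e+07 / 5.45682e+06 = 17.07 → 17 coils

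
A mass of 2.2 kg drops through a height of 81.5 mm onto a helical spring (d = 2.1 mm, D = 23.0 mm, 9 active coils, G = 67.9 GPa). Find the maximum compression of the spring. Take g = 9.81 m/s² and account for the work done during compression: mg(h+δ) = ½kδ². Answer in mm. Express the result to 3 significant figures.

k = Gd⁴/(8D³N_a) = (67.9×10³)(2.1⁴)/(8·23.0³·9) = 1.5074 N/mm
W = mg = 2.2 × 9.81 = 21.582 N
½kδ² − Wδ − Wh = 0 → δ = (W + √(W² + 2kWh))/k
δ = (21.582 + √(465.78 + 5302.86))/1.5074 = (21.582 + 75.952)/1.5074 = 64.703 mm

64.7 mm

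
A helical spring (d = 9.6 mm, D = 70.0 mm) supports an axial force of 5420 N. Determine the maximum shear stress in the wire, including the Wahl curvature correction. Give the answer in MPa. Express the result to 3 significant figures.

Spring index C = D/d = 70.0/9.6 = 7.2917
K_W = (4C−1)/(4C−4) + 0.615/C = 28.167/25.167 + 0.0843 = 1.2035
τ₀ = 8FD/(πd³) = 8·5420·70.0/(π·9.6³) = 3.0352e+06/2779.5 = 1092 MPa
τ_max = K·τ₀ = 1.2035 × 1092 = 1314.3 MPa

1310 MPa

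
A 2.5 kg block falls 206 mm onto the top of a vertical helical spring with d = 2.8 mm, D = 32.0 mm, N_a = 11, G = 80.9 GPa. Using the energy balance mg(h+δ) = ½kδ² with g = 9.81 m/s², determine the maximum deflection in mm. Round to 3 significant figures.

92.1 mm

k = Gd⁴/(8D³N_a) = (80.9×10³)(2.8⁴)/(8·32.0³·11) = 1.7244 N/mm
W = mg = 2.5 × 9.81 = 24.525 N
½kδ² − Wδ − Wh = 0 → δ = (W + √(W² + 2kWh))/k
δ = (24.525 + √(601.48 + 17424.3))/1.7244 = (24.525 + 134.26)/1.7244 = 92.079 mm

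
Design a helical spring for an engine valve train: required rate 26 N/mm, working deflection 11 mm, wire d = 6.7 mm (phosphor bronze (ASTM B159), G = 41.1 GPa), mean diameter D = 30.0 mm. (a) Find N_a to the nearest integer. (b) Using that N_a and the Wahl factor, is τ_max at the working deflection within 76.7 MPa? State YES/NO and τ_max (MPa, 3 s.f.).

(a) 15 coils; (b) NO, τ_max = 96.6 MPa

N_a = Gd⁴/(8D³k) = (41.1×10³)(6.7⁴)/(8·30.0³·26) = 14.75 → N_a = 15
Actual rate k = Gd⁴/(8D³·15) = 25.562 N/mm
Working load F = kδ = 25.562·11 = 281.18 N
C = 30.0/6.7 = 4.4776; K_W = (4C−1)/(4C−4)+0.615/C = 1.3530
τ_max = K_W·8FD/(πd³) = 1.3530·71.421 = 96.634 MPa
τ_max > 76.7 MPa → exceeds allowable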